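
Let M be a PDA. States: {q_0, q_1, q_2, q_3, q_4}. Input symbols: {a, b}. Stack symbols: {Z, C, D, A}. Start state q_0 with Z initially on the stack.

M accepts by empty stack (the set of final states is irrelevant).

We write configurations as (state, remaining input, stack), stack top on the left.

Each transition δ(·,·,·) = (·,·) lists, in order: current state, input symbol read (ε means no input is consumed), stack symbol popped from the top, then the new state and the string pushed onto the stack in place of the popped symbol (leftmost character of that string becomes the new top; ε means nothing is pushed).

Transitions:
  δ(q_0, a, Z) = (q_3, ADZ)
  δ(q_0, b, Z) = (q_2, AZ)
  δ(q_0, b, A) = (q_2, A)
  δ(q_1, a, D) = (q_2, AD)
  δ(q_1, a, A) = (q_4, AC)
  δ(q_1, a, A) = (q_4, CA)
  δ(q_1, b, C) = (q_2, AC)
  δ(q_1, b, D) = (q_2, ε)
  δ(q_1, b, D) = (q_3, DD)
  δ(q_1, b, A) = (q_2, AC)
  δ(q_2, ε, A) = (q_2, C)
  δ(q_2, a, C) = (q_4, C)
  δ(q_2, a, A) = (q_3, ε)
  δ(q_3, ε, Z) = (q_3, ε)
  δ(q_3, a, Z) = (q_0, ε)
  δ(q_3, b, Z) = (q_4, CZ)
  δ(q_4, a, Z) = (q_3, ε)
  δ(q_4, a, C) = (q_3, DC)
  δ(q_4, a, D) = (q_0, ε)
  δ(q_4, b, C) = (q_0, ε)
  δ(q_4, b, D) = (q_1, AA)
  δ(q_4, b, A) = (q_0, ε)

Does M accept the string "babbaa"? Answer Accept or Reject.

One accepting computation: (q_0, babbaa, Z) ⊢ (q_2, abbaa, AZ) ⊢ (q_2, abbaa, CZ) ⊢ (q_4, bbaa, CZ) ⊢ (q_0, baa, Z) ⊢ (q_2, aa, AZ) ⊢ (q_3, a, Z) ⊢ (q_0, ε, ε)
All input consumed and the stack is empty.

Accept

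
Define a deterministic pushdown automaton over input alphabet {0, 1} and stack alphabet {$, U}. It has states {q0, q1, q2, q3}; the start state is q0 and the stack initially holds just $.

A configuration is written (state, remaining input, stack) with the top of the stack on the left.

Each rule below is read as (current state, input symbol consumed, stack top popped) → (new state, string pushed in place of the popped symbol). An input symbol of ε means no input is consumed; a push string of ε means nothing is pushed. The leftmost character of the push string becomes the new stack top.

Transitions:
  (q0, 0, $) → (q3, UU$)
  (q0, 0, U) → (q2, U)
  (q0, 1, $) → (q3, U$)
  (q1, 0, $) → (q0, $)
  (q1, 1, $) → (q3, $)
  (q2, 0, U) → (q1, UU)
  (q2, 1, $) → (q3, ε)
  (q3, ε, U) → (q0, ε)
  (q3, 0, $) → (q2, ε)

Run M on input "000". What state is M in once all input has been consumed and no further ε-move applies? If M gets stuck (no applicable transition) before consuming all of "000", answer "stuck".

q1

(q0, 000, $) ⊢ (q3, 00, UU$) ⊢ (q0, 00, U$) ⊢ (q2, 0, U$) ⊢ (q1, ε, UU$)
All input consumed; M is in state q1.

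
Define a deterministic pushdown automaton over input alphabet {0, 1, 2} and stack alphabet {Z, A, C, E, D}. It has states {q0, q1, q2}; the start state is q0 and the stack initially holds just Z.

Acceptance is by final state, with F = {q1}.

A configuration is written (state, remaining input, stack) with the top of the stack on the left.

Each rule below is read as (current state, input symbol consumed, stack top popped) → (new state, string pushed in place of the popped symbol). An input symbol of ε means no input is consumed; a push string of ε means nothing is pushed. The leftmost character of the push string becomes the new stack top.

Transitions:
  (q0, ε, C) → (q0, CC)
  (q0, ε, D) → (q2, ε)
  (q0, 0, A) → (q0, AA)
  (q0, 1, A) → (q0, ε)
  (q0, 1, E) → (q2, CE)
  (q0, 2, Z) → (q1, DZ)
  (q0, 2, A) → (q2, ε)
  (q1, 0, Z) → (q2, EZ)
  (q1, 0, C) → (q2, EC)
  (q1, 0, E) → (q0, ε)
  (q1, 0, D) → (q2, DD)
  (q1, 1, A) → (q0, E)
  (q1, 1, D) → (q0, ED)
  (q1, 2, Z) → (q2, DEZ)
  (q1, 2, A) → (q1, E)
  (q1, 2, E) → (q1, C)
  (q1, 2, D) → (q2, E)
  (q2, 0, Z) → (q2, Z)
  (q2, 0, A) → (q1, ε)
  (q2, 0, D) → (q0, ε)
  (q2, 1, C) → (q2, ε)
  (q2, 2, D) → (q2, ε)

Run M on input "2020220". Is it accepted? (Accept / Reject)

(q0, 2020220, Z)
  read 2, top Z: go to q1, push DZ → (q1, 020220, DZ)
  read 0, top D: go to q2, push DD → (q2, 20220, DDZ)
  read 2, top D: go to q2, push ε → (q2, 0220, DZ)
  read 0, top D: go to q0, push ε → (q0, 220, Z)
  read 2, top Z: go to q1, push DZ → (q1, 20, DZ)
  read 2, top D: go to q2, push E → (q2, 0, EZ)
No transition applies at (q2, 0, EZ); input not fully consumed.

Reject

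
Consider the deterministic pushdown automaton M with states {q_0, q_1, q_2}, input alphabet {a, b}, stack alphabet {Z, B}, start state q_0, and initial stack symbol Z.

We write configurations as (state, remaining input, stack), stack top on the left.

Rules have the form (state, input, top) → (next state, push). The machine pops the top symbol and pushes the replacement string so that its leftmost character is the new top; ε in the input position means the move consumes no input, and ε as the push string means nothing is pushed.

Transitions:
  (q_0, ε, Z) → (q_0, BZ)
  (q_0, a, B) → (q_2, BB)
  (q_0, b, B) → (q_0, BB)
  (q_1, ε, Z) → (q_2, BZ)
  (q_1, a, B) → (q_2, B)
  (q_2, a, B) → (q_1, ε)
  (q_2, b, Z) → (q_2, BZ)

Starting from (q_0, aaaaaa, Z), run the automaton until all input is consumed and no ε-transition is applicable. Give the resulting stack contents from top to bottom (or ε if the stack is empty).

(q_0, aaaaaa, Z)
  ε-move, top Z: go to q_0, push BZ → (q_0, aaaaaa, BZ)
  read a, top B: go to q_2, push BB → (q_2, aaaaa, BBZ)
  read a, top B: go to q_1, push ε → (q_1, aaaa, BZ)
  read a, top B: go to q_2, push B → (q_2, aaa, BZ)
  read a, top B: go to q_1, push ε → (q_1, aa, Z)
  ε-move, top Z: go to q_2, push BZ → (q_2, aa, BZ)
  read a, top B: go to q_1, push ε → (q_1, a, Z)
  ε-move, top Z: go to q_2, push BZ → (q_2, a, BZ)
  read a, top B: go to q_1, push ε → (q_1, ε, Z)
  ε-move, top Z: go to q_2, push BZ → (q_2, ε, BZ)
All input consumed in state q_2 with stack BZ.

BZ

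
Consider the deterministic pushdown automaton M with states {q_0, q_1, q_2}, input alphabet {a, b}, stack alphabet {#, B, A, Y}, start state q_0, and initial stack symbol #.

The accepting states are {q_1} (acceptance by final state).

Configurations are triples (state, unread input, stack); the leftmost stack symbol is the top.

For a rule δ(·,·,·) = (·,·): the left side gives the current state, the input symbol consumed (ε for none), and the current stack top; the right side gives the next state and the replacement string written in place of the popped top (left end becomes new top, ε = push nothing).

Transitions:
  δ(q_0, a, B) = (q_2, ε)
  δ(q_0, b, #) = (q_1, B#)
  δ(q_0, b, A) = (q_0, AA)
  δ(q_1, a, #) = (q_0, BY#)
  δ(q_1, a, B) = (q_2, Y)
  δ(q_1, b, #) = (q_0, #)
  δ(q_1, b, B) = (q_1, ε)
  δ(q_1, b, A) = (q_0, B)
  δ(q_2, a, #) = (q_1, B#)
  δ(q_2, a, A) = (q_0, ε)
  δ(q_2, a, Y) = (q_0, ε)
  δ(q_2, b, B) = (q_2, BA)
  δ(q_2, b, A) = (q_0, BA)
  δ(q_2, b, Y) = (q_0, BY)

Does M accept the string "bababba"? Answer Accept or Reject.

(q_0, bababba, #)
  read b, top #: go to q_1, push B# → (q_1, ababba, B#)
  read a, top B: go to q_2, push Y → (q_2, babba, Y#)
  read b, top Y: go to q_0, push BY → (q_0, abba, BY#)
  read a, top B: go to q_2, push ε → (q_2, bba, Y#)
  read b, top Y: go to q_0, push BY → (q_0, ba, BY#)
No transition applies at (q_0, ba, BY#); input not fully consumed.

Reject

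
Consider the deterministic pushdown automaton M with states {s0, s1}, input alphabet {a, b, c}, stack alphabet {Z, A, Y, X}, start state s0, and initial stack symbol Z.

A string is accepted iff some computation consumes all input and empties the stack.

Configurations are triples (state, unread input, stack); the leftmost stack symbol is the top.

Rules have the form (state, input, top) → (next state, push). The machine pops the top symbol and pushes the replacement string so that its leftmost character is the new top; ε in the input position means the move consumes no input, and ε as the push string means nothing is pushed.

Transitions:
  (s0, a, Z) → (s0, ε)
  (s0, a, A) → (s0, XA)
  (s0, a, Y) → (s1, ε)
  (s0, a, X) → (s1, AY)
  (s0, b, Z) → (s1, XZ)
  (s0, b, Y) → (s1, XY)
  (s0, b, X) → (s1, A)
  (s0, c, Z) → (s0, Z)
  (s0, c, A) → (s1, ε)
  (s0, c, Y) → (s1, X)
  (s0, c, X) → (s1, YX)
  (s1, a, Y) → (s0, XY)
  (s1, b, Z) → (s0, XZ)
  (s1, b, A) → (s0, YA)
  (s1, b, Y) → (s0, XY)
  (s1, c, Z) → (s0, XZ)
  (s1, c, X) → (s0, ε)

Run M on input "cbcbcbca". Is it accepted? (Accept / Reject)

Accept

(s0, cbcbcbca, Z)
  read c, top Z: go to s0, push Z → (s0, bcbcbca, Z)
  read b, top Z: go to s1, push XZ → (s1, cbcbca, XZ)
  read c, top X: go to s0, push ε → (s0, bcbca, Z)
  read b, top Z: go to s1, push XZ → (s1, cbca, XZ)
  read c, top X: go to s0, push ε → (s0, bca, Z)
  read b, top Z: go to s1, push XZ → (s1, ca, XZ)
  read c, top X: go to s0, push ε → (s0, a, Z)
  read a, top Z: go to s0, push ε → (s0, ε, ε)
All input consumed and the stack is empty.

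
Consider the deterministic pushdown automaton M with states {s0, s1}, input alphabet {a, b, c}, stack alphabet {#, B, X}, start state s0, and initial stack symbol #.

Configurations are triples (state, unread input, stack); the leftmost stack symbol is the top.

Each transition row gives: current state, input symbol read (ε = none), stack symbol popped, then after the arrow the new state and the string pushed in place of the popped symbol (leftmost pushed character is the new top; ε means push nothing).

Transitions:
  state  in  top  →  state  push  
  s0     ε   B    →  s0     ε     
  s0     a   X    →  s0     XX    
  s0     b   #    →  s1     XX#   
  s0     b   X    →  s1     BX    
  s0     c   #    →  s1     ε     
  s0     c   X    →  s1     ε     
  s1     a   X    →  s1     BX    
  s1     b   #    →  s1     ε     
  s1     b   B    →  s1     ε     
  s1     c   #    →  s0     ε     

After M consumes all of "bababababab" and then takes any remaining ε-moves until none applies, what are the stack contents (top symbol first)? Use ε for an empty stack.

XX#

(s0, bababababab, #) ⊢ (s1, ababababab, XX#) ⊢ (s1, babababab, BXX#) ⊢ (s1, abababab, XX#) ⊢ (s1, bababab, BXX#) ⊢ (s1, ababab, XX#) ⊢ (s1, babab, BXX#) ⊢ (s1, abab, XX#) ⊢ (s1, bab, BXX#) ⊢ (s1, ab, XX#) ⊢ (s1, b, BXX#) ⊢ (s1, ε, XX#)
All input consumed in state s1 with stack XX#.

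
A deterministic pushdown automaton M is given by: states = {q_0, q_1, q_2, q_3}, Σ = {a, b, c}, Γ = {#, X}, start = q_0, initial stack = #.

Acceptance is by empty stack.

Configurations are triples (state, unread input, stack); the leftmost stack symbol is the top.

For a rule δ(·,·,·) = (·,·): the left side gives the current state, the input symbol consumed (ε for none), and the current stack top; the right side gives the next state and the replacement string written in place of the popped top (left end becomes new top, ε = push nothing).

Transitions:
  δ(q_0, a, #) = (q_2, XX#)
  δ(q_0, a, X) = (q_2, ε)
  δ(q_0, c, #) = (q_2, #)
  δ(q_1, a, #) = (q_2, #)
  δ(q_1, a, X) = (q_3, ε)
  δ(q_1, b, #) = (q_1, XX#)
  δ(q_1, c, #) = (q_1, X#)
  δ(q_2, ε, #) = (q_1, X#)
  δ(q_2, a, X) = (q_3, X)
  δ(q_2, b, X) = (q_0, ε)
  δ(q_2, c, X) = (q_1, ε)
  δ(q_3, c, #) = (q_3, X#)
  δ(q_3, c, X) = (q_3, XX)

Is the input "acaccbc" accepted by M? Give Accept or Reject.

(q_0, acaccbc, #) ⊢ (q_2, caccbc, XX#) ⊢ (q_1, accbc, X#) ⊢ (q_3, ccbc, #) ⊢ (q_3, cbc, X#) ⊢ (q_3, bc, XX#)
No transition applies at (q_3, bc, XX#); input not fully consumed.

Reject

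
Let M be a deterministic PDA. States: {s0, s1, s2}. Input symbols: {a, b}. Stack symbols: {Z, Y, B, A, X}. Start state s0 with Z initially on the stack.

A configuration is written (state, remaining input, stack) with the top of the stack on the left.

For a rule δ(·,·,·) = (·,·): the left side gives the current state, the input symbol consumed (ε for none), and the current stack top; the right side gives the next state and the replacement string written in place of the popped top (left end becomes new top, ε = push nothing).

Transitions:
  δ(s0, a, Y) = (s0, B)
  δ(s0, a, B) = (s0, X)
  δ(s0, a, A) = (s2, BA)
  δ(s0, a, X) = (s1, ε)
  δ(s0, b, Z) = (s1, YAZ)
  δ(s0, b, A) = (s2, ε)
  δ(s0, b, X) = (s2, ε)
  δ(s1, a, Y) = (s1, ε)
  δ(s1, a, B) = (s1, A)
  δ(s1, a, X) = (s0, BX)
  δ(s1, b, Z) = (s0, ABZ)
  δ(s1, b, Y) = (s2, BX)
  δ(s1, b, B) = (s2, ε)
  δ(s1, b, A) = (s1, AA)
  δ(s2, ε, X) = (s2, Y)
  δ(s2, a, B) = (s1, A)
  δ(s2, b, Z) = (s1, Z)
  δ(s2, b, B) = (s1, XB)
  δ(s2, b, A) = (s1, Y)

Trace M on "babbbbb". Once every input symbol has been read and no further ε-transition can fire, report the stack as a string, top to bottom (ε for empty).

(s0, babbbbb, Z)
  read b, top Z: go to s1, push YAZ → (s1, abbbbb, YAZ)
  read a, top Y: go to s1, push ε → (s1, bbbbb, AZ)
  read b, top A: go to s1, push AA → (s1, bbbb, AAZ)
  read b, top A: go to s1, push AA → (s1, bbb, AAAZ)
  read b, top A: go to s1, push AA → (s1, bb, AAAAZ)
  read b, top A: go to s1, push AA → (s1, b, AAAAAZ)
  read b, top A: go to s1, push AA → (s1, ε, AAAAAAZ)
All input consumed in state s1 with stack AAAAAAZ.

AAAAAAZ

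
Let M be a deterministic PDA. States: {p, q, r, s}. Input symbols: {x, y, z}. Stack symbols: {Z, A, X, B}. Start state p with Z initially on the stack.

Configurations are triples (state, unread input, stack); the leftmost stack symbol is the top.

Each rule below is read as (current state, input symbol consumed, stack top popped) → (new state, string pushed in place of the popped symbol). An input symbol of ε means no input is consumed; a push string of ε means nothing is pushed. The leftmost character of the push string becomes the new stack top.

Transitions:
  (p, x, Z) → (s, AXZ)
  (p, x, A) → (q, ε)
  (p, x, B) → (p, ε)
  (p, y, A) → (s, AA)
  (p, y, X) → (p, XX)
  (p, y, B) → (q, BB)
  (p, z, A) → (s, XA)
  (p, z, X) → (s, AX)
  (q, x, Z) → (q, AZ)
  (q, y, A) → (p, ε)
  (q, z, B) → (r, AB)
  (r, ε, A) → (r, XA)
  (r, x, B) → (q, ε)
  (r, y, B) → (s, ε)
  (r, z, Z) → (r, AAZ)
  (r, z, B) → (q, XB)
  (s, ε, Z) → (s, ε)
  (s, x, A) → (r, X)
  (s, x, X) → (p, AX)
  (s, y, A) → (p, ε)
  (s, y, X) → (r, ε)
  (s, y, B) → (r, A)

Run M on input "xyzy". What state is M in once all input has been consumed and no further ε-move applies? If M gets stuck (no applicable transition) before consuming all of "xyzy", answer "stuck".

(p, xyzy, Z)
  read x, top Z: go to s, push AXZ → (s, yzy, AXZ)
  read y, top A: go to p, push ε → (p, zy, XZ)
  read z, top X: go to s, push AX → (s, y, AXZ)
  read y, top A: go to p, push ε → (p, ε, XZ)
All input consumed; M is in state p.

p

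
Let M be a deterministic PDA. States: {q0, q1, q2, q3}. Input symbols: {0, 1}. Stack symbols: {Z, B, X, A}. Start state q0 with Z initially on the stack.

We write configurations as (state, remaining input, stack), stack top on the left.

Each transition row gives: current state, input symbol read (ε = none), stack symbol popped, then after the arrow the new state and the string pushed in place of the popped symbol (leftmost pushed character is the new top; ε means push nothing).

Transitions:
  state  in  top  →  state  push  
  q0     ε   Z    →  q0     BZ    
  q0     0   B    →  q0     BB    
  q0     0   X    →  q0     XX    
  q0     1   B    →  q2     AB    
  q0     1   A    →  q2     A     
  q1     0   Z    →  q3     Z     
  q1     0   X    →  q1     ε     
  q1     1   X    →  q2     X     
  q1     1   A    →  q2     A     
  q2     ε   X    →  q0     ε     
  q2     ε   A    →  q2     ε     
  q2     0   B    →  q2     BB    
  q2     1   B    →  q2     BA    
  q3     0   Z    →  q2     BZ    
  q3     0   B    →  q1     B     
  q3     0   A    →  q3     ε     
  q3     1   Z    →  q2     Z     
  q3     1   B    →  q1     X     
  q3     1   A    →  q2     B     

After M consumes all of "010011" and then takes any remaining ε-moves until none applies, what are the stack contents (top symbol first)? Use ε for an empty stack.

BAABBBZ

(q0, 010011, Z) ⊢ (q0, 010011, BZ) ⊢ (q0, 10011, BBZ) ⊢ (q2, 0011, ABBZ) ⊢ (q2, 0011, BBZ) ⊢ (q2, 011, BBBZ) ⊢ (q2, 11, BBBBZ) ⊢ (q2, 1, BABBBZ) ⊢ (q2, ε, BAABBBZ)
All input consumed in state q2 with stack BAABBBZ.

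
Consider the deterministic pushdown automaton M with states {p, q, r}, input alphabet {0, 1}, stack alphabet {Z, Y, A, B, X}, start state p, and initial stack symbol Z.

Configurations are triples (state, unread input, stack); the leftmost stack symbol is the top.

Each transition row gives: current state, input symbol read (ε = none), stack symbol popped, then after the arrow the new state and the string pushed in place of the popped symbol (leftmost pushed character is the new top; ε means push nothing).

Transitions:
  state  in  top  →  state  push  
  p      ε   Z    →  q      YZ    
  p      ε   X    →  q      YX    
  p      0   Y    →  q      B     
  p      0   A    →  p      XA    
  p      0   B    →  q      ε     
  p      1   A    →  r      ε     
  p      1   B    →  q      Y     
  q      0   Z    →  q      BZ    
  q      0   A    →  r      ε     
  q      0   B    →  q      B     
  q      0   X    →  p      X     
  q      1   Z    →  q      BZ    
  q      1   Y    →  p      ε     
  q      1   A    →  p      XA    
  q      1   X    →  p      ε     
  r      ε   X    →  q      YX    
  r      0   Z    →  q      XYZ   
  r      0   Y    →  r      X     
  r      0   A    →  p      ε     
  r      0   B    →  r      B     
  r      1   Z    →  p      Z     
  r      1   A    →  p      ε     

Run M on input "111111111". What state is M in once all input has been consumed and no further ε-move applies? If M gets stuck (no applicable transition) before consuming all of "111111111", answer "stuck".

q

(p, 111111111, Z)
  ε-move, top Z: go to q, push YZ → (q, 111111111, YZ)
  read 1, top Y: go to p, push ε → (p, 11111111, Z)
  ε-move, top Z: go to q, push YZ → (q, 11111111, YZ)
  read 1, top Y: go to p, push ε → (p, 1111111, Z)
  ε-move, top Z: go to q, push YZ → (q, 1111111, YZ)
  read 1, top Y: go to p, push ε → (p, 111111, Z)
  ε-move, top Z: go to q, push YZ → (q, 111111, YZ)
  read 1, top Y: go to p, push ε → (p, 11111, Z)
  ε-move, top Z: go to q, push YZ → (q, 11111, YZ)
  read 1, top Y: go to p, push ε → (p, 1111, Z)
  ε-move, top Z: go to q, push YZ → (q, 1111, YZ)
  read 1, top Y: go to p, push ε → (p, 111, Z)
  ε-move, top Z: go to q, push YZ → (q, 111, YZ)
  read 1, top Y: go to p, push ε → (p, 11, Z)
  ε-move, top Z: go to q, push YZ → (q, 11, YZ)
  read 1, top Y: go to p, push ε → (p, 1, Z)
  ε-move, top Z: go to q, push YZ → (q, 1, YZ)
  read 1, top Y: go to p, push ε → (p, ε, Z)
  ε-move, top Z: go to q, push YZ → (q, ε, YZ)
All input consumed; M is in state q.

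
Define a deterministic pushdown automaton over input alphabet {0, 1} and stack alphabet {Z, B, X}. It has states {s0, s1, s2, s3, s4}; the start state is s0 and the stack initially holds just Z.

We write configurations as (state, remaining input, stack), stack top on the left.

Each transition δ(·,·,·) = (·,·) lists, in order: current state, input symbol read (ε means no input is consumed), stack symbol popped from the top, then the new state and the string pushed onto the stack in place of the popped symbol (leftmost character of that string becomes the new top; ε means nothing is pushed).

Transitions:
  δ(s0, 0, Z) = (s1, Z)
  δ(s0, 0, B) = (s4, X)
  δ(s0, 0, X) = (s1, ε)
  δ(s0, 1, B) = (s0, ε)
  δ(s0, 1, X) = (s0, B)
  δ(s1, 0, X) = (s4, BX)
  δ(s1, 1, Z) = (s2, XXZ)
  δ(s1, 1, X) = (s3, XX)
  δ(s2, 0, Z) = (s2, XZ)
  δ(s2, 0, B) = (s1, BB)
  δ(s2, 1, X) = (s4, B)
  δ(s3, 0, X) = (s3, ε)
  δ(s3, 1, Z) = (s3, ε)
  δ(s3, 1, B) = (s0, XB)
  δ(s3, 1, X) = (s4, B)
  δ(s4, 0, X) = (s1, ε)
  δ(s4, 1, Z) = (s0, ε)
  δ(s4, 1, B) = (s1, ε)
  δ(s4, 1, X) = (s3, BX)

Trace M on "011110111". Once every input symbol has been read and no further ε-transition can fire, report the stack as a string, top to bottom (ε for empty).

XXZ

(s0, 011110111, Z)
  read 0, top Z: go to s1, push Z → (s1, 11110111, Z)
  read 1, top Z: go to s2, push XXZ → (s2, 1110111, XXZ)
  read 1, top X: go to s4, push B → (s4, 110111, BXZ)
  read 1, top B: go to s1, push ε → (s1, 10111, XZ)
  read 1, top X: go to s3, push XX → (s3, 0111, XXZ)
  read 0, top X: go to s3, push ε → (s3, 111, XZ)
  read 1, top X: go to s4, push B → (s4, 11, BZ)
  read 1, top B: go to s1, push ε → (s1, 1, Z)
  read 1, top Z: go to s2, push XXZ → (s2, ε, XXZ)
All input consumed in state s2 with stack XXZ.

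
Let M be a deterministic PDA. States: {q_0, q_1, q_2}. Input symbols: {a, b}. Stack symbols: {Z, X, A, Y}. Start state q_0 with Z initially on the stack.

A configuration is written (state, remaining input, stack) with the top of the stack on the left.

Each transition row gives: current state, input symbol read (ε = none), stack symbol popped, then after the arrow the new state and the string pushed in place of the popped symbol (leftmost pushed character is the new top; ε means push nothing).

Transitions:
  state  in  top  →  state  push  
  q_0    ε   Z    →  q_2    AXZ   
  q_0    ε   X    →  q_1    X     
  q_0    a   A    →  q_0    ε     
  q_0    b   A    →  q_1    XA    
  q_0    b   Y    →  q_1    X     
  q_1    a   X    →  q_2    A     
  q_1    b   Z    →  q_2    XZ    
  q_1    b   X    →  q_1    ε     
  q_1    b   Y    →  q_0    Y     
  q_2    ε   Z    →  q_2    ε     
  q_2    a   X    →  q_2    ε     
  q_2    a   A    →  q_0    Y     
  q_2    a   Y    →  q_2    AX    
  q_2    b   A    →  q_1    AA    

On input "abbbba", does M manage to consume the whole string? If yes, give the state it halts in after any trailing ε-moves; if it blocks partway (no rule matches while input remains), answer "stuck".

q_2

(q_0, abbbba, Z) ⊢ (q_2, abbbba, AXZ) ⊢ (q_0, bbbba, YXZ) ⊢ (q_1, bbba, XXZ) ⊢ (q_1, bba, XZ) ⊢ (q_1, ba, Z) ⊢ (q_2, a, XZ) ⊢ (q_2, ε, Z) ⊢ (q_2, ε, ε)
All input consumed; M is in state q_2.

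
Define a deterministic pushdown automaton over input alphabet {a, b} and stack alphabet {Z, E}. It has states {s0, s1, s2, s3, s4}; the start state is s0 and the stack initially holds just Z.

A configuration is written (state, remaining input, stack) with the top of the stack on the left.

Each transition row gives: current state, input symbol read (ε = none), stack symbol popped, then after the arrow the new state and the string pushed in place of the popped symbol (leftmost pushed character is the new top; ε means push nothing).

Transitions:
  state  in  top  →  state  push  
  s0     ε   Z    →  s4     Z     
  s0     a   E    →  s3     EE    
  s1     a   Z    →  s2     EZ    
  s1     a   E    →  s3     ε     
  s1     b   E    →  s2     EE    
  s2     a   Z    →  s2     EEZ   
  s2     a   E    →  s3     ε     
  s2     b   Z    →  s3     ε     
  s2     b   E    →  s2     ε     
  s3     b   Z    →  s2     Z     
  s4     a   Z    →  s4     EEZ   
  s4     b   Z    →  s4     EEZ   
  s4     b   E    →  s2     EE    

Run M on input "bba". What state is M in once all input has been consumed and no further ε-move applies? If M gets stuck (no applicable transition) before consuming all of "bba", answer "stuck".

s3

(s0, bba, Z) ⊢ (s4, bba, Z) ⊢ (s4, ba, EEZ) ⊢ (s2, a, EEEZ) ⊢ (s3, ε, EEZ)
All input consumed; M is in state s3.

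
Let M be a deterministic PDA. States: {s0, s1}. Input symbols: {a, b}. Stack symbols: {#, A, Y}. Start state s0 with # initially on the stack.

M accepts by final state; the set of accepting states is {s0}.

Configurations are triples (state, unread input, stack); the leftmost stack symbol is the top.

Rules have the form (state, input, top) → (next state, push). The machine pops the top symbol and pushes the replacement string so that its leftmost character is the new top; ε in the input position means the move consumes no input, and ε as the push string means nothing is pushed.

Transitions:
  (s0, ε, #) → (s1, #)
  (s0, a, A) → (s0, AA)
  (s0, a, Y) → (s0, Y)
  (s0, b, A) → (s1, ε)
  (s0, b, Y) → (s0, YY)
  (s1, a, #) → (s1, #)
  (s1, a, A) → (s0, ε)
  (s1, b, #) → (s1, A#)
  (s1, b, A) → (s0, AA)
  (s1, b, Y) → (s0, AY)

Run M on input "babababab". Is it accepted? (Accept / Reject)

Reject

(s0, babababab, #) ⊢ (s1, babababab, #) ⊢ (s1, abababab, A#) ⊢ (s0, bababab, #) ⊢ (s1, bababab, #) ⊢ (s1, ababab, A#) ⊢ (s0, babab, #) ⊢ (s1, babab, #) ⊢ (s1, abab, A#) ⊢ (s0, bab, #) ⊢ (s1, bab, #) ⊢ (s1, ab, A#) ⊢ (s0, b, #) ⊢ (s1, b, #) ⊢ (s1, ε, A#)
All input consumed; state s1 ∉ F and no further ε-move applies.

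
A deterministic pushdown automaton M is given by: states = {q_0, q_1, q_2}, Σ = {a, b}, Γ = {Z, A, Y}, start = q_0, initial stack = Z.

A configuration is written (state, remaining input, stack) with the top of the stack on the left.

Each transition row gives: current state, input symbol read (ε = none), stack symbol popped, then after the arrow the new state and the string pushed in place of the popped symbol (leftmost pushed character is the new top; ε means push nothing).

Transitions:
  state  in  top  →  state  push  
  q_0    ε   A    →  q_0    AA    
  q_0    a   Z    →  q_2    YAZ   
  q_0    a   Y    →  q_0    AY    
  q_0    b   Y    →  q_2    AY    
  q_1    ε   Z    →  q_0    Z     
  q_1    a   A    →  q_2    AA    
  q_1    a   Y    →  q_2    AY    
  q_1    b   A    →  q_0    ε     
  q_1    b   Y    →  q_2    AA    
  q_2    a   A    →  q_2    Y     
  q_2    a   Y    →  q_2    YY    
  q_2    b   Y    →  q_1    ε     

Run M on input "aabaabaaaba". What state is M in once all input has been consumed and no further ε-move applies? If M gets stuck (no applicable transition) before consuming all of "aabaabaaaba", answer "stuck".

(q_0, aabaabaaaba, Z)
  read a, top Z: go to q_2, push YAZ → (q_2, abaabaaaba, YAZ)
  read a, top Y: go to q_2, push YY → (q_2, baabaaaba, YYAZ)
  read b, top Y: go to q_1, push ε → (q_1, aabaaaba, YAZ)
  read a, top Y: go to q_2, push AY → (q_2, abaaaba, AYAZ)
  read a, top A: go to q_2, push Y → (q_2, baaaba, YYAZ)
  read b, top Y: go to q_1, push ε → (q_1, aaaba, YAZ)
  read a, top Y: go to q_2, push AY → (q_2, aaba, AYAZ)
  read a, top A: go to q_2, push Y → (q_2, aba, YYAZ)
  read a, top Y: go to q_2, push YY → (q_2, ba, YYYAZ)
  read b, top Y: go to q_1, push ε → (q_1, a, YYAZ)
  read a, top Y: go to q_2, push AY → (q_2, ε, AYYAZ)
All input consumed; M is in state q_2.

q_2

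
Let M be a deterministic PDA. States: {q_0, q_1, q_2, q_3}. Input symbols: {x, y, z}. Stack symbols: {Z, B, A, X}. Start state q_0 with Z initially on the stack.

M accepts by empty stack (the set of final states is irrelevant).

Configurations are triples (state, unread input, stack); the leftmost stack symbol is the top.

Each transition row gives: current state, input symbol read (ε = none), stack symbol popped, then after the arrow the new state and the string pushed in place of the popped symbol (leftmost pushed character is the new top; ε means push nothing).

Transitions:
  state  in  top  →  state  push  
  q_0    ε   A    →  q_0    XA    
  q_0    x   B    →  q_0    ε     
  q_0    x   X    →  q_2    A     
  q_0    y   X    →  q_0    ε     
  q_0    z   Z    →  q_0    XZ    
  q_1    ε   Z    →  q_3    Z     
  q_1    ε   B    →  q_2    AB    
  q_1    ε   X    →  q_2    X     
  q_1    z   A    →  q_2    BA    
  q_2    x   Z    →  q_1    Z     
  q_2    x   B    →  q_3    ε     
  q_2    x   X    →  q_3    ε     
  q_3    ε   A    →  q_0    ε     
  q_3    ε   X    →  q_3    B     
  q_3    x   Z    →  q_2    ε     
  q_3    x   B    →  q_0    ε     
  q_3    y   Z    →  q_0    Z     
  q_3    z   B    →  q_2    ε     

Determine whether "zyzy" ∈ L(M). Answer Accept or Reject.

Reject

(q_0, zyzy, Z) ⊢ (q_0, yzy, XZ) ⊢ (q_0, zy, Z) ⊢ (q_0, y, XZ) ⊢ (q_0, ε, Z)
All input consumed; stack is Z, not empty, and no further ε-move applies.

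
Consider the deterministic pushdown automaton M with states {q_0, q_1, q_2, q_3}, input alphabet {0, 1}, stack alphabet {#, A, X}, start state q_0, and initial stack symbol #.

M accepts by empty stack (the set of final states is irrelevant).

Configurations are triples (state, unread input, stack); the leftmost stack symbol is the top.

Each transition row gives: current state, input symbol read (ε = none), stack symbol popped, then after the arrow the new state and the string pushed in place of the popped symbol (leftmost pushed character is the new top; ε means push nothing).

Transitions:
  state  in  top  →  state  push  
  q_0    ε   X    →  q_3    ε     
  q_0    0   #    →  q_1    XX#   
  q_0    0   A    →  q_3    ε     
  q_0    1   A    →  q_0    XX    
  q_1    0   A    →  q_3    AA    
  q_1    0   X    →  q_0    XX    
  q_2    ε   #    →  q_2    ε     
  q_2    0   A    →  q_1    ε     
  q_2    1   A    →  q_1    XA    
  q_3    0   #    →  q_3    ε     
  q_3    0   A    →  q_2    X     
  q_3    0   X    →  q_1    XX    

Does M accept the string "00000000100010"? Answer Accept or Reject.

Reject

(q_0, 00000000100010, #)
  read 0, top #: go to q_1, push XX# → (q_1, 0000000100010, XX#)
  read 0, top X: go to q_0, push XX → (q_0, 000000100010, XXX#)
  ε-move, top X: go to q_3, push ε → (q_3, 000000100010, XX#)
  read 0, top X: go to q_1, push XX → (q_1, 00000100010, XXX#)
  read 0, top X: go to q_0, push XX → (q_0, 0000100010, XXXX#)
  ε-move, top X: go to q_3, push ε → (q_3, 0000100010, XXX#)
  read 0, top X: go to q_1, push XX → (q_1, 000100010, XXXX#)
  read 0, top X: go to q_0, push XX → (q_0, 00100010, XXXXX#)
  ε-move, top X: go to q_3, push ε → (q_3, 00100010, XXXX#)
  read 0, top X: go to q_1, push XX → (q_1, 0100010, XXXXX#)
  read 0, top X: go to q_0, push XX → (q_0, 100010, XXXXXX#)
  ε-move, top X: go to q_3, push ε → (q_3, 100010, XXXXX#)
No transition applies at (q_3, 100010, XXXXX#); input not fully consumed.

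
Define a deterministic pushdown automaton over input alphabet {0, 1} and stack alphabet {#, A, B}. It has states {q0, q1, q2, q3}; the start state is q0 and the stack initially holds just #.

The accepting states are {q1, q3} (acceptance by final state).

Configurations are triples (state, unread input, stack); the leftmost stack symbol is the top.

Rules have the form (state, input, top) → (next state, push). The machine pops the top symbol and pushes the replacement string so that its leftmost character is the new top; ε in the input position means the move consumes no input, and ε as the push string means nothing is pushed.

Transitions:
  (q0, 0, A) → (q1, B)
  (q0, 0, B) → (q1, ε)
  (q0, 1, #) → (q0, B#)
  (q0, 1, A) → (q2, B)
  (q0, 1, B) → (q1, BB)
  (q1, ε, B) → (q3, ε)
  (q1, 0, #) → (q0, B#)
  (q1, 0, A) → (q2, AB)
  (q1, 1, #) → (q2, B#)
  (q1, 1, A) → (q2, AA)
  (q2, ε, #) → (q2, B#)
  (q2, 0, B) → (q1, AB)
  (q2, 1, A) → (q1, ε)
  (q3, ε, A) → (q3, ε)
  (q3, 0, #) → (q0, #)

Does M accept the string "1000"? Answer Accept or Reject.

(q0, 1000, #)
  read 1, top #: go to q0, push B# → (q0, 000, B#)
  read 0, top B: go to q1, push ε → (q1, 00, #)
  read 0, top #: go to q0, push B# → (q0, 0, B#)
  read 0, top B: go to q1, push ε → (q1, ε, #)
All input consumed; state q1 ∈ F.

Accept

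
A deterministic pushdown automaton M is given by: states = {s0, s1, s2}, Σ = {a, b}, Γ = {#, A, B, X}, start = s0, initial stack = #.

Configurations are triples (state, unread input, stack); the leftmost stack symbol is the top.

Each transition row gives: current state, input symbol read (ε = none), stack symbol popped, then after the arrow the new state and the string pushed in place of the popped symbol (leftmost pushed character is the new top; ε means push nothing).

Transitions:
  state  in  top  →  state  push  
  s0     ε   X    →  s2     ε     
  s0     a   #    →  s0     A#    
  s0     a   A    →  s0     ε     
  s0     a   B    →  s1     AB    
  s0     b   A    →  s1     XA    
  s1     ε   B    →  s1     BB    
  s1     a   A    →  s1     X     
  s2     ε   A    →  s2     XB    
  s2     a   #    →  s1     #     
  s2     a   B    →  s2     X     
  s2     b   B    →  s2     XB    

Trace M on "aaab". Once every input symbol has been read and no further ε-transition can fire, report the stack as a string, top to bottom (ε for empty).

(s0, aaab, #)
  read a, top #: go to s0, push A# → (s0, aab, A#)
  read a, top A: go to s0, push ε → (s0, ab, #)
  read a, top #: go to s0, push A# → (s0, b, A#)
  read b, top A: go to s1, push XA → (s1, ε, XA#)
All input consumed in state s1 with stack XA#.

XA#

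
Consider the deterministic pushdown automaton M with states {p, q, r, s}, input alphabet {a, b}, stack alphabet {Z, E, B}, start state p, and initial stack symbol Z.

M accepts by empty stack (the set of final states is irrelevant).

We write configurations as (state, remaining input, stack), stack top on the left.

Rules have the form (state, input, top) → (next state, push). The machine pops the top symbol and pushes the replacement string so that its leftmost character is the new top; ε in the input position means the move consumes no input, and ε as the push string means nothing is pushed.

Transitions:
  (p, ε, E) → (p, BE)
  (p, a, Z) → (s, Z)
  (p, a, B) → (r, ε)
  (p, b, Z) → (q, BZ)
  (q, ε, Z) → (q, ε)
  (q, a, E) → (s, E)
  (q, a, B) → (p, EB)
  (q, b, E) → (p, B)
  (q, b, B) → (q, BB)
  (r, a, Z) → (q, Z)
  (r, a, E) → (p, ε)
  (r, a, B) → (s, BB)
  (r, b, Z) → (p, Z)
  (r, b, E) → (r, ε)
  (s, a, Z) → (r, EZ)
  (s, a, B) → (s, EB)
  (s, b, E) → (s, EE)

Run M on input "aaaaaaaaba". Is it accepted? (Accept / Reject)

Accept

(p, aaaaaaaaba, Z)
  read a, top Z: go to s, push Z → (s, aaaaaaaba, Z)
  read a, top Z: go to r, push EZ → (r, aaaaaaba, EZ)
  read a, top E: go to p, push ε → (p, aaaaaba, Z)
  read a, top Z: go to s, push Z → (s, aaaaba, Z)
  read a, top Z: go to r, push EZ → (r, aaaba, EZ)
  read a, top E: go to p, push ε → (p, aaba, Z)
  read a, top Z: go to s, push Z → (s, aba, Z)
  read a, top Z: go to r, push EZ → (r, ba, EZ)
  read b, top E: go to r, push ε → (r, a, Z)
  read a, top Z: go to q, push Z → (q, ε, Z)
  ε-move, top Z: go to q, push ε → (q, ε, ε)
All input consumed and the stack is empty.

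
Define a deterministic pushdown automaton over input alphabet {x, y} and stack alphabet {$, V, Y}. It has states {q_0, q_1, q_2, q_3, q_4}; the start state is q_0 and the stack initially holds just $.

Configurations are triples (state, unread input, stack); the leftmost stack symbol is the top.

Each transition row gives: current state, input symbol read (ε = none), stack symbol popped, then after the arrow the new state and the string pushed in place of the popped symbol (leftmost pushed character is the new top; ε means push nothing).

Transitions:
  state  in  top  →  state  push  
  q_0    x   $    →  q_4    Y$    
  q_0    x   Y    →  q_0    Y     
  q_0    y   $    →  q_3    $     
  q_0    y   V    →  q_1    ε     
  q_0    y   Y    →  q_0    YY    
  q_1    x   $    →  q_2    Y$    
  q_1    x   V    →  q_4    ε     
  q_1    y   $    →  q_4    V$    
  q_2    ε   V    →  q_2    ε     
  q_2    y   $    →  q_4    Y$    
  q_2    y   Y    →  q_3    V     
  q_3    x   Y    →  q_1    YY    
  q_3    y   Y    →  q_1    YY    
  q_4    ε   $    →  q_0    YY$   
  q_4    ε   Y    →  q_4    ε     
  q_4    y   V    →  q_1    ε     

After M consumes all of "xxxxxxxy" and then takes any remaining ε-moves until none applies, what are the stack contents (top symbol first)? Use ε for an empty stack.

YYY$

(q_0, xxxxxxxy, $) ⊢ (q_4, xxxxxxy, Y$) ⊢ (q_4, xxxxxxy, $) ⊢ (q_0, xxxxxxy, YY$) ⊢ (q_0, xxxxxy, YY$) ⊢ (q_0, xxxxy, YY$) ⊢ (q_0, xxxy, YY$) ⊢ (q_0, xxy, YY$) ⊢ (q_0, xy, YY$) ⊢ (q_0, y, YY$) ⊢ (q_0, ε, YYY$)
All input consumed in state q_0 with stack YYY$.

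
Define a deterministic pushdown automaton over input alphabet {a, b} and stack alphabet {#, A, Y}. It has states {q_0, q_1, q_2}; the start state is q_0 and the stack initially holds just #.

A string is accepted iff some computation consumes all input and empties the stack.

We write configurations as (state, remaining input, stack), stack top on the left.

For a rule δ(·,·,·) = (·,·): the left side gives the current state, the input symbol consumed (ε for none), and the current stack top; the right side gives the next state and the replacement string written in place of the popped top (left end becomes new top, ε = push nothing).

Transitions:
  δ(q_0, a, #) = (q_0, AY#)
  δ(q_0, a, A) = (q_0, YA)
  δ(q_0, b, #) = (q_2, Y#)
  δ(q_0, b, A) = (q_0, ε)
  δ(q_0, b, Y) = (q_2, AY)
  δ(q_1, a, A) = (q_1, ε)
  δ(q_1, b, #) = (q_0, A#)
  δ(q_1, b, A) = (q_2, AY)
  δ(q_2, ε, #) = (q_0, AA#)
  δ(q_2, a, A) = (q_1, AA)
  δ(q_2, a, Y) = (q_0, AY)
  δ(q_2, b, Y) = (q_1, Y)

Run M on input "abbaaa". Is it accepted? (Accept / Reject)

Reject

(q_0, abbaaa, #)
  read a, top #: go to q_0, push AY# → (q_0, bbaaa, AY#)
  read b, top A: go to q_0, push ε → (q_0, baaa, Y#)
  read b, top Y: go to q_2, push AY → (q_2, aaa, AY#)
  read a, top A: go to q_1, push AA → (q_1, aa, AAY#)
  read a, top A: go to q_1, push ε → (q_1, a, AY#)
  read a, top A: go to q_1, push ε → (q_1, ε, Y#)
All input consumed; stack is Y#, not empty, and no further ε-move applies.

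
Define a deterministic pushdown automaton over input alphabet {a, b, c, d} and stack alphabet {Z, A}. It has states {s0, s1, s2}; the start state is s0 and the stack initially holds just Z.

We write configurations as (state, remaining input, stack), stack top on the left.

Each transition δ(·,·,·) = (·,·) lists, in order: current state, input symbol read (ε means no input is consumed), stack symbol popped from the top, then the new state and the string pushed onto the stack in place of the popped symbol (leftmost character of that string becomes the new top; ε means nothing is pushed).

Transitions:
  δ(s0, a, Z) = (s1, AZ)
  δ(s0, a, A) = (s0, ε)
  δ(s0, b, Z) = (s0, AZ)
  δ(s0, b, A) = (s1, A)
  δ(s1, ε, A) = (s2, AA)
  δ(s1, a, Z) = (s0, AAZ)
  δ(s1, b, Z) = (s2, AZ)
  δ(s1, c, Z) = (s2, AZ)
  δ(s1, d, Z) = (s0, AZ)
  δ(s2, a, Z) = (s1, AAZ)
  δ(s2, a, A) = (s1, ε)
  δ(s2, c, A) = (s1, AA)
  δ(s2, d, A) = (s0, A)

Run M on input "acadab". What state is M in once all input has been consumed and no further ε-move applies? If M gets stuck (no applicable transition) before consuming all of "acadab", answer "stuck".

(s0, acadab, Z) ⊢ (s1, cadab, AZ) ⊢ (s2, cadab, AAZ) ⊢ (s1, adab, AAAZ) ⊢ (s2, adab, AAAAZ) ⊢ (s1, dab, AAAZ) ⊢ (s2, dab, AAAAZ) ⊢ (s0, ab, AAAAZ) ⊢ (s0, b, AAAZ) ⊢ (s1, ε, AAAZ) ⊢ (s2, ε, AAAAZ)
All input consumed; M is in state s2.

s2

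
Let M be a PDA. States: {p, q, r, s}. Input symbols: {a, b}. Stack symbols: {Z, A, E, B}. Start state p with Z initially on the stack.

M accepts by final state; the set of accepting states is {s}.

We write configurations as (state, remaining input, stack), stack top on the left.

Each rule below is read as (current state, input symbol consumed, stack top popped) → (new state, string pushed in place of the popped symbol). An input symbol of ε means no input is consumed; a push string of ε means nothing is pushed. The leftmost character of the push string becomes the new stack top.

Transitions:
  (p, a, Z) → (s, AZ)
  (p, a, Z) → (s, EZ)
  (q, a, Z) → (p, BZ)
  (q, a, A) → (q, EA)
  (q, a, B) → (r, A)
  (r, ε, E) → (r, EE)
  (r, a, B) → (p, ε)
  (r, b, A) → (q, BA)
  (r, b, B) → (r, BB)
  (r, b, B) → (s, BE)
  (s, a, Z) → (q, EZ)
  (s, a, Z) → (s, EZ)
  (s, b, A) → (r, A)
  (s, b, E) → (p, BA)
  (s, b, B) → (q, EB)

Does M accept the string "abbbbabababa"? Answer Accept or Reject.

No computation consumes all input and reaches a final state.

Reject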